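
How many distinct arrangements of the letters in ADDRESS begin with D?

With the first slot taken by D, it remains to arrange the other 6 letters (ADRESS).
Those 6 letters have S appearing twice, giving (6)!/(2!) = 360.

360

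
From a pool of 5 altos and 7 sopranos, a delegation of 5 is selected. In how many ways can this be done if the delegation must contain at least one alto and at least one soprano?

770

Unrestricted: C(12,5) = 792 ways to pick any 5 of the 12.
Selections missing a whole group: no altos → C(7,5) = 21; no sopranos → C(5,5) = 1.
Both groups omitted at once is impossible, so 792 − 22 = 770.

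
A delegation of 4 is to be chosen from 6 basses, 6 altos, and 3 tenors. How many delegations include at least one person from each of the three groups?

648

With no constraint there are C(15,4) = 1365 possible selections.
Selections missing a whole group: no basses → C(9,4) = 126; no altos → C(9,4) = 126; no tenors → C(12,4) = 495.
Add back selections omitting two groups (i.e. drawn from a single group): C(6,4) + C(6,4) + C(3,4) = 30.
By inclusion–exclusion: 1365 − 747 + 30 = 648.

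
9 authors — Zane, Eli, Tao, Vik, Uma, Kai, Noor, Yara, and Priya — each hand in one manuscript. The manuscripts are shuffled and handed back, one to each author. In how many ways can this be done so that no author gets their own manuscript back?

This is the derangement count D_9: permutations of 9 items with no fixed point.
By inclusion–exclusion this is Σ_{j=0}^{9} (−1)^j C(9,j)·(9−j)!.
Computing: 362880 − 362880 + 181440 − 60480 + 15120 − 3024 + 504 − 72 + 9 − 1 = 133496.

133496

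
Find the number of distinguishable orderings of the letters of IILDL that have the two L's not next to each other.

Total arrangements of IILDL: 5!/(2!·2!) = 30.
If the two L's are adjacent, glue them into one block, leaving 4 items to arrange: (4)!/(2!) = 12 ways.
Subtracting, 30 − 12 = 18 arrangements keep the L's apart.

18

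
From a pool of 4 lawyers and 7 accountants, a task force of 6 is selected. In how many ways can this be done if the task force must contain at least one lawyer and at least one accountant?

Total 6-person selections from all 11: C(11,6) = 462.
Selections missing a whole group: no lawyers → C(7,6) = 7; no accountants → C(4,6) = 0.
Both groups omitted at once is impossible, so 462 − 7 = 455.

455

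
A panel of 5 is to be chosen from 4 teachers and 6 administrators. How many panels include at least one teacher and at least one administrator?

Total 5-person selections from all 10: C(10,5) = 252.
Subtract selections that omit an entire group: no teachers → C(6,5) = 6; no administrators → C(4,5) = 0.
Both groups omitted at once is impossible, so 252 − 6 = 246.

246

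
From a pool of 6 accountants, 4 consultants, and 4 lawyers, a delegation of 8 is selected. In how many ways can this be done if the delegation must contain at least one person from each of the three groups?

With no constraint there are C(14,8) = 3003 possible selections.
Subtract selections that omit an entire group: no accountants → C(8,8) = 1; no consultants → C(10,8) = 45; no lawyers → C(10,8) = 45.
Add back selections omitting two groups (i.e. drawn from a single group): C(6,8) + C(4,8) + C(4,8) = 0.
By inclusion–exclusion: 3003 − 91 + 0 = 2912.

2912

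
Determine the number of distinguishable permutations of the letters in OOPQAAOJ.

3360

Letter multiplicities in OOPQAAOJ: A×2, J×1, O×3, P×1, Q×1.
The number of distinct arrangements is 8!/(3!·2!) = 40320/12 = 3360.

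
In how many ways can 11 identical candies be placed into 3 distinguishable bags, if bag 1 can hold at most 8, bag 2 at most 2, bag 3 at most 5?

12

By stars and bars, unrestricted non-negative solutions to x_1+…+x_3 = 11 number C(11+2,2) = 78.
Subtract solutions that violate a single cap (substitute x_i' = x_i − (cap_i+1)): x_1 ≥ 9 gives C(4,2) = 6; x_2 ≥ 3 gives C(10,2) = 45; x_3 ≥ 6 gives C(7,2) = 21. Together 72.
Add back pairs where two caps are both exceeded: 0 + 0 + 6 = 6.
By inclusion–exclusion the count is 78 − 72 + 6 = 12.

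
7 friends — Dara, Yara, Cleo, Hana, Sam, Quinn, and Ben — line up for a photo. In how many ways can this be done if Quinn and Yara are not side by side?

There are 7! = 5040 arrangements in all. If Quinn and Yara are adjacent, merging them into one block gives 2·(6)! = 1440 arrangements.
Complementary counting: 5040 − 1440 = 3600.

3600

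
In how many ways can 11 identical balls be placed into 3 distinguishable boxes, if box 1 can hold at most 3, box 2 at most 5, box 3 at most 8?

Without the upper bounds there are C(13,2) = 78 ways to split 11 among 3 boxes.
Subtract solutions that violate a single cap (substitute x_i' = x_i − (cap_i+1)): x_1 ≥ 4 gives C(9,2) = 36; x_2 ≥ 6 gives C(7,2) = 21; x_3 ≥ 9 gives C(4,2) = 6. Together 63.
Add back pairs where two caps are both exceeded: 3 + 0 + 0 = 3.
By inclusion–exclusion the count is 78 − 63 + 3 = 18.

18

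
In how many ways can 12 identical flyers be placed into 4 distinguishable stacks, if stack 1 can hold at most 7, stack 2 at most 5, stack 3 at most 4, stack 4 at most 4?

Without the upper bounds there are C(15,3) = 455 ways to split 12 among 4 stacks.
Subtract solutions that violate a single cap (substitute x_i' = x_i − (cap_i+1)): x_1 ≥ 8 gives C(7,3) = 35; x_2 ≥ 6 gives C(9,3) = 84; x_3 ≥ 5 gives C(10,3) = 120; x_4 ≥ 5 gives C(10,3) = 120. Together 359.
Add back pairs where two caps are both exceeded: 0 + 0 + 0 + 4 + 4 + 10 = 18.
By inclusion–exclusion the count is 455 − 359 + 18 = 114.

114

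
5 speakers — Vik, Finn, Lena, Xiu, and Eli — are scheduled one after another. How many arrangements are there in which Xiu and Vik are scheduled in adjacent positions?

48

Treat {Xiu, Vik} as a single unit. There are 4 units to order, and the pair itself can be ordered 2 ways.
So the count is 2·(4)! = 48.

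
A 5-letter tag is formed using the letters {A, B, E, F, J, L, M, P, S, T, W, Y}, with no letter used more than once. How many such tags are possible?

Choose and order 5 of the 12 symbols: the first letter has 12 options, the next 11, and so on down to 8.
That product is 12 × 11 × 10 × 9 × 8 = 95040.

95040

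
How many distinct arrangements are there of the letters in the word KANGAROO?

10080

The 8 letters of KANGAROO have repeats: A appearing twice and O appearing twice.
The number of distinct arrangements is 8!/(2!·2!) = 40320/4 = 10080.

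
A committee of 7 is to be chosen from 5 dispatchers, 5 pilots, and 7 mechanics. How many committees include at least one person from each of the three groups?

Unrestricted: C(17,7) = 19448 ways to pick any 7 of the 17.
Subtract selections that omit an entire group: no dispatchers → C(12,7) = 792; no pilots → C(12,7) = 792; no mechanics → C(10,7) = 120.
Add back selections omitting two groups (i.e. drawn from a single group): C(5,7) + C(5,7) + C(7,7) = 1.
By inclusion–exclusion: 19448 − 1704 + 1 = 17745.

17745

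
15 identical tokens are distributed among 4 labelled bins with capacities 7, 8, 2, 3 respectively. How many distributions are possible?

Ignoring the caps, the number of non-negative solutions to x_1+…+x_4 = 15 is C(18,3) = 816.
Subtract solutions that violate a single cap (substitute x_i' = x_i − (cap_i+1)): x_1 ≥ 8 gives C(10,3) = 120; x_2 ≥ 9 gives C(9,3) = 84; x_3 ≥ 3 gives C(15,3) = 455; x_4 ≥ 4 gives C(14,3) = 364. Together 1023.
Add back pairs where two caps are both exceeded: 0 + 35 + 20 + 20 + 10 + 165 = 250.
Subtract triples: 0 + 0 + 1 + 0 = 1.
By inclusion–exclusion the count is 816 − 1023 + 250 − 1 = 42.

42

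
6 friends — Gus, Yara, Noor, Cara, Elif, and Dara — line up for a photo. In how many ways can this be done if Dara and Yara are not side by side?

480

Of the 6! = 720 arrangements, those with Dara and Yara adjacent number 2 × 5! = 240 (treat the pair as a block with 2 internal orders).
Complementary counting: 720 − 240 = 480.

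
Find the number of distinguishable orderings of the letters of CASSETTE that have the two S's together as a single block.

Treat the 2 copies of S as a single block. The multiset to arrange is then {SS, A, C, E, E, T, T}, 7 items in all.
That gives (7)!/(2!·2!) = 1260 arrangements.

1260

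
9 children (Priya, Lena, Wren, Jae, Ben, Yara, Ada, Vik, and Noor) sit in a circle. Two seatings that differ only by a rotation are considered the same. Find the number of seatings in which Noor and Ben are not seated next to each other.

Without the restriction there are (8)! = 40320 seatings.
Seatings with Noor beside Ben: treat them as a block with 2 internal orders, giving 2 × (7)! = 10080.
Subtracting, 40320 − 10080 = 30240.

30240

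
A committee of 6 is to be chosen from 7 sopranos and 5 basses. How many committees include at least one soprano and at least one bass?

With no constraint there are C(12,6) = 924 possible selections.
Selections missing a whole group: no sopranos → C(5,6) = 0; no basses → C(7,6) = 7.
Both groups omitted at once is impossible, so 924 − 7 = 917.

917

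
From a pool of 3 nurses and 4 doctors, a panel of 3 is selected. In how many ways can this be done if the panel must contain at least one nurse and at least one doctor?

Unrestricted: C(7,3) = 35 ways to pick any 3 of the 7.
Selections missing a whole group: no nurses → C(4,3) = 4; no doctors → C(3,3) = 1.
Both groups omitted at once is impossible, so 35 − 5 = 30.

30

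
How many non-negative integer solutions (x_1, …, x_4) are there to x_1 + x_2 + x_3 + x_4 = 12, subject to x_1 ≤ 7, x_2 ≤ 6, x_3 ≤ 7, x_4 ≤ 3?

Without the upper bounds there are C(15,3) = 455 ways to split 12 among 4 variables.
Subtract solutions that violate a single cap (substitute x_i' = x_i − (cap_i+1)): x_1 ≥ 8 gives C(7,3) = 35; x_2 ≥ 7 gives C(8,3) = 56; x_3 ≥ 8 gives C(7,3) = 35; x_4 ≥ 4 gives C(11,3) = 165. Together 291.
Add back pairs where two caps are both exceeded: 0 + 0 + 1 + 0 + 4 + 1 = 6.
By inclusion–exclusion the count is 455 − 291 + 6 = 170.

170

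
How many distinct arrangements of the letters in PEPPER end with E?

With the last slot taken by E, it remains to arrange the other 5 letters (PPPER).
Those 5 letters have P appearing 3 times, giving (5)!/(3!) = 20.

20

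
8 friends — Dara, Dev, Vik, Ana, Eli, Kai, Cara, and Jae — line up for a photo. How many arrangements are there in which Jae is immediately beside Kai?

Glue Jae and Kai into one block (2 internal orders), leaving 7 units to arrange in a row.
That gives 2 × 7! = 2 × 5040 = 10080.

10080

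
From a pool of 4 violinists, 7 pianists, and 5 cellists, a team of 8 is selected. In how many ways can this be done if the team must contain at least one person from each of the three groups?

12201

Unrestricted: C(16,8) = 12870 ways to pick any 8 of the 16.
Selections missing a whole group: no violinists → C(12,8) = 495; no pianists → C(9,8) = 9; no cellists → C(11,8) = 165.
Add back selections omitting two groups (i.e. drawn from a single group): C(4,8) + C(7,8) + C(5,8) = 0.
By inclusion–exclusion: 12870 − 669 + 0 = 12201.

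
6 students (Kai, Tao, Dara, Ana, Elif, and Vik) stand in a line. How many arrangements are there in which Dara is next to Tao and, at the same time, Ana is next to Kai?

96

Treat {Dara,Tao} as one block (2 orders) and {Ana,Kai} as another (2 orders).
That leaves 4 units to arrange: 2 × 2 × 4! = 4 × 24 = 96.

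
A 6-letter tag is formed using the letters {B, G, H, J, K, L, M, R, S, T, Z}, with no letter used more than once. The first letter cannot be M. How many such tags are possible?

302400

The first letter has 11−1 = 10 choices (anything except M).
The remaining 5 letters are filled from the other 10 symbols without repetition: 10 × 9 × 8 × 7 × 6 = 30240.
Total: 10 × 30240 = 302400.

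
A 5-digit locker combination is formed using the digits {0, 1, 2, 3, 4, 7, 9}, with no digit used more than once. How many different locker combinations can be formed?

Choose and order 5 of the 7 symbols: the first digit has 7 options, the next 6, and so on down to 3.
That product is 7 × 6 × 5 × 4 × 3 = 2520.

2520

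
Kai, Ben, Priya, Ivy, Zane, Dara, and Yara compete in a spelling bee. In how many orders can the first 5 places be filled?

2520

This is an ordered selection of 5 from 7: P(7,5).
That gives 7 × 6 × 5 × 4 × 3 = 2520.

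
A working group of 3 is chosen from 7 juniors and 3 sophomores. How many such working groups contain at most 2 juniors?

Split by how many juniors are chosen (0 through 2).
Sum: C(7,0)·C(3,3) + C(7,1)·C(3,2) + C(7,2)·C(3,1) = 1 + 21 + 63 = 85.

85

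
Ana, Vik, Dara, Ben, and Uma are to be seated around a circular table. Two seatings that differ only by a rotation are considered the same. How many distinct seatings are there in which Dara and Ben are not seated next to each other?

12

Without the restriction there are (4)! = 24 seatings.
Seatings with Dara beside Ben: treat them as a block with 2 internal orders, giving 2 × (3)! = 12.
Subtracting, 24 − 12 = 12.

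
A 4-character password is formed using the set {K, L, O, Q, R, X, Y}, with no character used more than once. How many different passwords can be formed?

With no repetition, fill the 4 characters in order: 7 choices, then 6, down to 4.
That product is 7 × 6 × 5 × 4 = 840.

840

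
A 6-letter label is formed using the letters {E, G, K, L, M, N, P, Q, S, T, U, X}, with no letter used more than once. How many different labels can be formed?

665280

Choose and order 6 of the 12 symbols: the first letter has 12 options, the next 11, and so on down to 7.
That product is 12 × 11 × 10 × 9 × 8 × 7 = 665280.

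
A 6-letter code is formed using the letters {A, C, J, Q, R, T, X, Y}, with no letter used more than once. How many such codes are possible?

Choose and order 6 of the 8 symbols: the first letter has 8 options, the next 7, and so on down to 3.
That product is 8 × 7 × 6 × 5 × 4 × 3 = 20160.

20160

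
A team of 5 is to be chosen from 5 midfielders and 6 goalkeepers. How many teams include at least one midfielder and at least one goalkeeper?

455

Total 5-person selections from all 11: C(11,5) = 462.
Selections missing a whole group: no midfielders → C(6,5) = 6; no goalkeepers → C(5,5) = 1.
Both groups omitted at once is impossible, so 462 − 7 = 455.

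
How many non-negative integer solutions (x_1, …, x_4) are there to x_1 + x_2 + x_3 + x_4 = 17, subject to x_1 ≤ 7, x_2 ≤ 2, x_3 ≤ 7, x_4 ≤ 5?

31

Ignoring the caps, the number of non-negative solutions to x_1+…+x_4 = 17 is C(20,3) = 1140.
Subtract solutions that violate a single cap (substitute x_i' = x_i − (cap_i+1)): x_1 ≥ 8 gives C(12,3) = 220; x_2 ≥ 3 gives C(17,3) = 680; x_3 ≥ 8 gives C(12,3) = 220; x_4 ≥ 6 gives C(14,3) = 364. Together 1484.
Add back pairs where two caps are both exceeded: 84 + 4 + 20 + 84 + 165 + 20 = 377.
Subtract triples: 0 + 1 + 0 + 1 = 2.
By inclusion–exclusion the count is 1140 − 1484 + 377 − 2 = 31.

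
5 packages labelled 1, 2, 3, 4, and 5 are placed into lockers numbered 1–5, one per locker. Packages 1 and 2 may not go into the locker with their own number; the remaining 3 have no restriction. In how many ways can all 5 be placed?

78

Let Aᵢ (for i ∈ {1, 2}) be the placements that put package i in its forbidden locker. Any j of these fix j positions, leaving (5−j)! ways to fill the rest, and there are C(2,j) ways to pick which j.
By inclusion–exclusion, the number of valid placements is Σ_{j=0}^{2} (−1)^j C(2,j)·(5−j)!.
Computing: 120 − 48 + 6 = 78.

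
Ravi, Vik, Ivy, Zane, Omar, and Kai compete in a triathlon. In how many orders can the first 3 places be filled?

This is an ordered selection of 3 from 6: P(6,3).
That gives 6 × 5 × 4 = 120.

120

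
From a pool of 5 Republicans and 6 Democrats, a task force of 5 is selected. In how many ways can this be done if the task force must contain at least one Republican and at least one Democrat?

Unrestricted: C(11,5) = 462 ways to pick any 5 of the 11.
Subtract selections that omit an entire group: no Republicans → C(6,5) = 6; no Democrats → C(5,5) = 1.
Both groups omitted at once is impossible, so 462 − 7 = 455.

455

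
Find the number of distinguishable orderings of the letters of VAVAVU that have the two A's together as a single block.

Treat the 2 copies of A as a single block. The multiset to arrange is then {AA, U, V, V, V}, 5 items in all.
That gives (5)!/(3!) = 20 arrangements.

20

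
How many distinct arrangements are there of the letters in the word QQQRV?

The 5 letters of QQQRV have repeats: Q appearing 3 times.
So there are 5! / (3!) = 20 distinguishable arrangements.

20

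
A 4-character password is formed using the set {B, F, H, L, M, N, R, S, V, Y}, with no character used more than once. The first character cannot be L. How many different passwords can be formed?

4536

The first character has 10−1 = 9 choices (anything except L).
The remaining 3 characters are filled from the other 9 symbols without repetition: 9 × 8 × 7 = 504.
Total: 9 × 504 = 4536.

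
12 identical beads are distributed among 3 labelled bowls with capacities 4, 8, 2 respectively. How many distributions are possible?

6

Without the upper bounds there are C(14,2) = 91 ways to split 12 among 3 bowls.
Subtract solutions that violate a single cap (substitute x_i' = x_i − (cap_i+1)): x_1 ≥ 5 gives C(9,2) = 36; x_2 ≥ 9 gives C(5,2) = 10; x_3 ≥ 3 gives C(11,2) = 55. Together 101.
Add back pairs where two caps are both exceeded: 0 + 15 + 1 = 16.
By inclusion–exclusion the count is 91 − 101 + 16 = 6.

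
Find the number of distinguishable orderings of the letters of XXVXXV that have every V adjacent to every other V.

Treat the 2 copies of V as a single block. The multiset to arrange is then {VV, X, X, X, X}, 5 items in all.
That gives (5)!/(4!) = 5 arrangements.

5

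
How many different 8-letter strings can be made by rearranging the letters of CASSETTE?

5040

Letter multiplicities in CASSETTE: A×1, C×1, E×2, S×2, T×2.
The number of distinct arrangements is 8!/(2!·2!·2!) = 40320/8 = 5040.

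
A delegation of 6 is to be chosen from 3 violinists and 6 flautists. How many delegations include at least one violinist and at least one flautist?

83

Unrestricted: C(9,6) = 84 ways to pick any 6 of the 9.
Subtract selections that omit an entire group: no violinists → C(6,6) = 1; no flautists → C(3,6) = 0.
Both groups omitted at once is impossible, so 84 − 1 = 83.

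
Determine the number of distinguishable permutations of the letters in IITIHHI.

IITIHHI has 7 letters with H appearing twice and I appearing 4 times.
The number of distinct arrangements is 7!/(4!·2!) = 5040/48 = 105.

105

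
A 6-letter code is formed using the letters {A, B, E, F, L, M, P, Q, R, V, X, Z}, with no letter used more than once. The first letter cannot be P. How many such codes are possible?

The first letter has 12−1 = 11 choices (anything except P).
The remaining 5 letters are filled from the other 11 symbols without repetition: 11 × 10 × 9 × 8 × 7 = 55440.
Total: 11 × 55440 = 609840.

609840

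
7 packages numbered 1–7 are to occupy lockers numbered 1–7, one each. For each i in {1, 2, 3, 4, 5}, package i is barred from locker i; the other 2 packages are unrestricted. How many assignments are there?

2428

Let Aᵢ (for 1 ≤ i ≤ 5) be the placements that put package i in its forbidden locker. Any j of these fix j positions, leaving (7−j)! ways to fill the rest, and there are C(5,j) ways to pick which j.
By inclusion–exclusion, the number of valid placements is Σ_{j=0}^{5} (−1)^j C(5,j)·(7−j)!.
Computing: 5040 − 3600 + 1200 − 240 + 30 − 2 = 2428.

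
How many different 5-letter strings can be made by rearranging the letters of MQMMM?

MQMMM has 5 letters with M appearing 4 times.
So there are 5! / (4!) = 5 distinguishable arrangements.

5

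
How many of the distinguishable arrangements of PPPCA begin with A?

4

With the first slot taken by A, it remains to arrange the other 4 letters (PPPC).
Those 4 letters have P appearing 3 times, giving (4)!/(3!) = 4.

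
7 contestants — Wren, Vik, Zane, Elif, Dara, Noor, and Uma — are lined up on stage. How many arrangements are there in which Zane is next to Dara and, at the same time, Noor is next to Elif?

480

Treat {Zane,Dara} as one block (2 orders) and {Noor,Elif} as another (2 orders).
That leaves 5 units to arrange: 2 × 2 × 5! = 4 × 120 = 480.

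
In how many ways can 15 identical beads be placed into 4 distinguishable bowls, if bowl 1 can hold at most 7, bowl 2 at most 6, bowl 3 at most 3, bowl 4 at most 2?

19

By stars and bars, unrestricted non-negative solutions to x_1+…+x_4 = 15 number C(15+3,3) = 816.
Subtract solutions that violate a single cap (substitute x_i' = x_i − (cap_i+1)): x_1 ≥ 8 gives C(10,3) = 120; x_2 ≥ 7 gives C(11,3) = 165; x_3 ≥ 4 gives C(14,3) = 364; x_4 ≥ 3 gives C(15,3) = 455. Together 1104.
Add back pairs where two caps are both exceeded: 1 + 20 + 35 + 35 + 56 + 165 = 312.
Subtract triples: 0 + 0 + 1 + 4 = 5.
By inclusion–exclusion the count is 816 − 1104 + 312 − 5 = 19.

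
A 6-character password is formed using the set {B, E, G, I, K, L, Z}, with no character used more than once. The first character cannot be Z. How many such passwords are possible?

4320

The first character has 7−1 = 6 choices (anything except Z).
The remaining 5 characters are filled from the other 6 symbols without repetition: 6 × 5 × 4 × 3 × 2 = 720.
Total: 6 × 720 = 4320.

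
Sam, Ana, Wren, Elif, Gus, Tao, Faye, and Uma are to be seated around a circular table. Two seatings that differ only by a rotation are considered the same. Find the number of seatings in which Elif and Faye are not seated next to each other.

3600

Without the restriction there are (7)! = 5040 seatings.
Seatings with Elif beside Faye: treat them as a block with 2 internal orders, giving 2 × (6)! = 1440.
Subtracting, 5040 − 1440 = 3600.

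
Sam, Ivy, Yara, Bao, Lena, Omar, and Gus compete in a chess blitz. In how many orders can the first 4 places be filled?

There are 7 choices for 1st place, 6 for 2nd, and so on down to 4 for position 4.
That gives 7 × 6 × 5 × 4 = 840.

840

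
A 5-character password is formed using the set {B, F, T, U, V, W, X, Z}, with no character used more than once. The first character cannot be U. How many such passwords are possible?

5880

The first character has 8−1 = 7 choices (anything except U).
The remaining 4 characters are filled from the other 7 symbols without repetition: 7 × 6 × 5 × 4 = 840.
Total: 7 × 840 = 5880.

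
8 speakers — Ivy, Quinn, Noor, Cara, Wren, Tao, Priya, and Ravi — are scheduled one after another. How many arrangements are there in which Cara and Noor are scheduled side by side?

10080

Glue Cara and Noor into one block (2 internal orders), leaving 7 units to arrange in a row.
So the count is 2·(7)! = 10080.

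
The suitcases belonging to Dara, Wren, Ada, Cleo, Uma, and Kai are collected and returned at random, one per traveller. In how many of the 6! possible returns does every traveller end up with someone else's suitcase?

265

This is the derangement count D_6: permutations of 6 items with no fixed point.
By inclusion–exclusion this is Σ_{j=0}^{6} (−1)^j C(6,j)·(6−j)!.
Computing: 720 − 720 + 360 − 120 + 30 − 6 + 1 = 265.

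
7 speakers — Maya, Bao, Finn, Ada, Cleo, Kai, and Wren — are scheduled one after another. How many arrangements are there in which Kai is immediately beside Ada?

Treat {Kai, Ada} as a single unit. There are 6 units to order, and the pair itself can be ordered 2 ways.
That gives 2 × 6! = 2 × 720 = 1440.

1440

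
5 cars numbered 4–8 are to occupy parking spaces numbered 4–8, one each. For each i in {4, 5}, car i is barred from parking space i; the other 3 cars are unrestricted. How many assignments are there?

78

Let Aᵢ (for i ∈ {4, 5}) be the placements that put car i in its forbidden parking space. Any j of these fix j positions, leaving (5−j)! ways to fill the rest, and there are C(2,j) ways to pick which j.
By inclusion–exclusion, the number of valid placements is Σ_{j=0}^{2} (−1)^j C(2,j)·(5−j)!.
Computing: 120 − 48 + 6 = 78.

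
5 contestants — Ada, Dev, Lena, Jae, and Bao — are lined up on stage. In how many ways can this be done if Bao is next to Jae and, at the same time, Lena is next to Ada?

Treat {Bao,Jae} as one block (2 orders) and {Lena,Ada} as another (2 orders).
That leaves 3 units to arrange: 2 × 2 × 3! = 4 × 6 = 24.

24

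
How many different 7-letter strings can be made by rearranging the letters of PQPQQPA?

Letter multiplicities in PQPQQPA: A×1, P×3, Q×3.
The number of distinct arrangements is 7!/(3!·3!) = 5040/36 = 140.

140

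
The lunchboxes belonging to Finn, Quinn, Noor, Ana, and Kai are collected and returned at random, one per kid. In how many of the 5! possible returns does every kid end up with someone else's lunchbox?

Count assignments avoiding every fixed point. For any j of the 5 kids fixed to their own lunchbox, the other 5−j can be arranged in (5−j)! ways.
By inclusion–exclusion this is Σ_{j=0}^{5} (−1)^j C(5,j)·(5−j)!.
Computing: 120 − 120 + 60 − 20 + 5 − 1 = 44.

44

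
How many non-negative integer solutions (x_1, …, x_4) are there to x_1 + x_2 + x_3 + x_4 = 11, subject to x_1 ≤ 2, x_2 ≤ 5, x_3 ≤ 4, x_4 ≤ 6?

59

Without the upper bounds there are C(14,3) = 364 ways to split 11 among 4 variables.
Subtract solutions that violate a single cap (substitute x_i' = x_i − (cap_i+1)): x_1 ≥ 3 gives C(11,3) = 165; x_2 ≥ 6 gives C(8,3) = 56; x_3 ≥ 5 gives C(9,3) = 84; x_4 ≥ 7 gives C(7,3) = 35. Together 340.
Add back pairs where two caps are both exceeded: 10 + 20 + 4 + 1 + 0 + 0 = 35.
By inclusion–exclusion the count is 364 − 340 + 35 = 59.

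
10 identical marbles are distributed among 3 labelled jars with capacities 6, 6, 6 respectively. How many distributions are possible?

By stars and bars, unrestricted non-negative solutions to x_1+…+x_3 = 10 number C(10+2,2) = 66.
Subtract solutions that violate a single cap (substitute x_i' = x_i − (cap_i+1)): x_1 ≥ 7 gives C(5,2) = 10; x_2 ≥ 7 gives C(5,2) = 10; x_3 ≥ 7 gives C(5,2) = 10. Together 30.
No two caps can be exceeded simultaneously, so the pair terms are all 0.
By inclusion–exclusion the count is 66 − 30 + 0 = 36.

36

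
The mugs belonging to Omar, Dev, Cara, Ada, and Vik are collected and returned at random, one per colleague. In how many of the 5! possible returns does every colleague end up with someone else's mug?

44

Count assignments avoiding every fixed point. For any j of the 5 colleagues fixed to their own mug, the other 5−j can be arranged in (5−j)! ways.
By inclusion–exclusion this is Σ_{j=0}^{5} (−1)^j C(5,j)·(5−j)!.
Computing: 120 − 120 + 60 − 20 + 5 − 1 = 44.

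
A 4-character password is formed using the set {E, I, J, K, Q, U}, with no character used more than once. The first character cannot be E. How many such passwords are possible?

The first character has 6−1 = 5 choices (anything except E).
The remaining 3 characters are filled from the other 5 symbols without repetition: 5 × 4 × 3 = 60.
Total: 5 × 60 = 300.

300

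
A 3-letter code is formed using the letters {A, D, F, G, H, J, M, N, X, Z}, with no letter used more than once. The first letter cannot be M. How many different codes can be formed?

The first letter has 10−1 = 9 choices (anything except M).
The remaining 2 letters are filled from the other 9 symbols without repetition: 9 × 8 = 72.
Total: 9 × 72 = 648.

648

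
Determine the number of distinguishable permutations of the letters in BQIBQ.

30

BQIBQ has 5 letters with B appearing twice and Q appearing twice.
Dividing 5! = 120 by 2!·2! = 4 for the repeated letters gives 30.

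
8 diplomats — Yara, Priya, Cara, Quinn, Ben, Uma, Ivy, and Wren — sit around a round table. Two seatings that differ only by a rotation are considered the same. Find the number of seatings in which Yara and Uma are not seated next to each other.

3600

Without the restriction there are (7)! = 5040 seatings.
Seatings with Yara beside Uma: treat them as a block with 2 internal orders, giving 2 × (6)! = 1440.
Subtracting, 5040 − 1440 = 3600.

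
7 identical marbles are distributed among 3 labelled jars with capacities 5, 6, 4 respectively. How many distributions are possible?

Ignoring the caps, the number of non-negative solutions to x_1+…+x_3 = 7 is C(9,2) = 36.
Subtract solutions that violate a single cap (substitute x_i' = x_i − (cap_i+1)): x_1 ≥ 6 gives C(3,2) = 3; x_2 ≥ 7 gives C(2,2) = 1; x_3 ≥ 5 gives C(4,2) = 6. Together 10.
No two caps can be exceeded simultaneously, so the pair terms are all 0.
By inclusion–exclusion the count is 36 − 10 + 0 = 26.

26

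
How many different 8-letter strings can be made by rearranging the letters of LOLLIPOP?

1680

LOLLIPOP has 8 letters with L appearing 3 times, O appearing twice, and P appearing twice.
So there are 8! / (3!·2!·2!) = 1680 distinguishable arrangements.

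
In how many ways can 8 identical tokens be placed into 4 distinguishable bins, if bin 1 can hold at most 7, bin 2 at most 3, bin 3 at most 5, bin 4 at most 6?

115

By stars and bars, unrestricted non-negative solutions to x_1+…+x_4 = 8 number C(8+3,3) = 165.
Subtract solutions that violate a single cap (substitute x_i' = x_i − (cap_i+1)): x_1 ≥ 8 gives C(3,3) = 1; x_2 ≥ 4 gives C(7,3) = 35; x_3 ≥ 6 gives C(5,3) = 10; x_4 ≥ 7 gives C(4,3) = 4. Together 50.
No two caps can be exceeded simultaneously, so the pair terms are all 0.
By inclusion–exclusion the count is 165 − 50 + 0 = 115.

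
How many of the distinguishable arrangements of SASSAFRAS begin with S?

1120

Fix S in the first position and arrange the remaining 8 letters.
Those 8 letters have A appearing 3 times and S appearing 3 times, giving (8)!/(3!·3!) = 1120.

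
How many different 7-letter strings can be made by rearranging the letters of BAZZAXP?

1260

BAZZAXP has 7 letters with A appearing twice and Z appearing twice.
Dividing 7! = 5040 by 2!·2! = 4 for the repeated letters gives 1260.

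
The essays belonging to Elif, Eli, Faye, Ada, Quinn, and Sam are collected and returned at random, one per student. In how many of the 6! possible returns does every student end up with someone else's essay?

Let Aᵢ be the assignments in which student i gets their own essay. We want the size of the complement of A₁∪…∪A_6.
By inclusion–exclusion this is Σ_{j=0}^{6} (−1)^j C(6,j)·(6−j)!.
Computing: 720 − 720 + 360 − 120 + 30 − 6 + 1 = 265.

265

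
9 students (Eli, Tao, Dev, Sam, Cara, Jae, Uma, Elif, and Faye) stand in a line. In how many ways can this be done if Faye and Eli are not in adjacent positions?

282240

Of the 9! = 362880 arrangements, those with Faye and Eli adjacent number 2 × 8! = 80640 (treat the pair as a block with 2 internal orders).
So 362880 − 80640 = 282240 arrangements keep them apart.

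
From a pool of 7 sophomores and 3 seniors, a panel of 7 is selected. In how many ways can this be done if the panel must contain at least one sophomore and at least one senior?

119

Unrestricted: C(10,7) = 120 ways to pick any 7 of the 10.
Selections missing a whole group: no sophomores → C(3,7) = 0; no seniors → C(7,7) = 1.
Both groups omitted at once is impossible, so 120 − 1 = 119.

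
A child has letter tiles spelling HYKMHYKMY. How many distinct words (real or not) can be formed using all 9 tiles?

7560

The 9 letters of HYKMHYKMY have repeats: H appearing twice, K appearing twice, M appearing twice, and Y appearing 3 times.
The number of distinct arrangements is 9!/(3!·2!·2!·2!) = 362880/48 = 7560.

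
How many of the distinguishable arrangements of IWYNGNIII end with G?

840

Fix G in the last position and arrange the remaining 8 letters.
Those 8 letters have I appearing 4 times and N appearing twice, giving (8)!/(4!·2!) = 840.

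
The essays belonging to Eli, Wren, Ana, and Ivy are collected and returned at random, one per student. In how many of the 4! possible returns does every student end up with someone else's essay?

9

Let Aᵢ be the assignments in which student i gets their own essay. We want the size of the complement of A₁∪…∪A_4.
By inclusion–exclusion this is Σ_{j=0}^{4} (−1)^j C(4,j)·(4−j)!.
Computing: 24 − 24 + 12 − 4 + 1 = 9.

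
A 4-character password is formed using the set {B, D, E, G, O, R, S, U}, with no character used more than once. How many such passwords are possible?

Choose and order 4 of the 8 symbols: the first character has 8 options, the next 7, then 6, 5.
That product is 8 × 7 × 6 × 5 = 1680.

1680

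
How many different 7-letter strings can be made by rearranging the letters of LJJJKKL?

210

LJJJKKL has 7 letters with J appearing 3 times, K appearing twice, and L appearing twice.
The number of distinct arrangements is 7!/(3!·2!·2!) = 5040/24 = 210.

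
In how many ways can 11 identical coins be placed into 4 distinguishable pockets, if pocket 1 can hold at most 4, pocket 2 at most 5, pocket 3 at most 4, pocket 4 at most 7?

By stars and bars, unrestricted non-negative solutions to x_1+…+x_4 = 11 number C(11+3,3) = 364.
Subtract solutions that violate a single cap (substitute x_i' = x_i − (cap_i+1)): x_1 ≥ 5 gives C(9,3) = 84; x_2 ≥ 6 gives C(8,3) = 56; x_3 ≥ 5 gives C(9,3) = 84; x_4 ≥ 8 gives C(6,3) = 20. Together 244.
Add back pairs where two caps are both exceeded: 1 + 4 + 0 + 1 + 0 + 0 = 6.
By inclusion–exclusion the count is 364 − 244 + 6 = 126.

126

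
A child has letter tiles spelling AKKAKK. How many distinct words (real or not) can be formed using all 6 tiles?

The 6 letters of AKKAKK have repeats: A appearing twice and K appearing 4 times.
So there are 6! / (4!·2!) = 15 distinguishable arrangements.

15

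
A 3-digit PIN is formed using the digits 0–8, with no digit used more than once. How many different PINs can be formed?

504

With no repetition, fill the 3 digits in order: 9 choices, then 8, down to 7.
9 × 8 × 7 = 504.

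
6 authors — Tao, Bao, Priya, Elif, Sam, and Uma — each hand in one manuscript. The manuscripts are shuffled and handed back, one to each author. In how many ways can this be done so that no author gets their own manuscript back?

Count assignments avoiding every fixed point. For any j of the 6 authors fixed to their own manuscript, the other 6−j can be arranged in (6−j)! ways.
By inclusion–exclusion this is Σ_{j=0}^{6} (−1)^j C(6,j)·(6−j)!.
Computing: 720 − 720 + 360 − 120 + 30 − 6 + 1 = 265.

265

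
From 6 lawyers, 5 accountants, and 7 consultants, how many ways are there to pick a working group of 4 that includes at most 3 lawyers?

3045

Split by how many lawyers are chosen (0 through 3).
Sum: C(6,0)·C(12,4) + C(6,1)·C(12,3) + C(6,2)·C(12,2) + C(6,3)·C(12,1) = 495 + 1320 + 990 + 240 = 3045.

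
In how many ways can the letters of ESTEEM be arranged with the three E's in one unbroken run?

24

Treat the 3 copies of E as a single block. The multiset to arrange is then {EEE, M, S, T}, 4 items in all.
All 4 items are distinct, so there are (4)! = 24 arrangements.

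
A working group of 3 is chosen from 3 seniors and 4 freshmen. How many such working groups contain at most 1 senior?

22

Split by how many seniors are chosen (0 through 1).
Sum: C(3,0)·C(4,3) + C(3,1)·C(4,2) = 4 + 18 = 22.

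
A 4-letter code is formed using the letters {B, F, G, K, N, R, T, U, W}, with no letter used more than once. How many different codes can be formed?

This is a permutation of 4 out of 9: P(9,4) = 9!/5!.
That product is 9 × 8 × 7 × 6 = 3024.

3024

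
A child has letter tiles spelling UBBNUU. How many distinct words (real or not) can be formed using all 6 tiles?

UBBNUU has 6 letters with B appearing twice and U appearing 3 times.
So there are 6! / (3!·2!) = 60 distinguishable arrangements.

60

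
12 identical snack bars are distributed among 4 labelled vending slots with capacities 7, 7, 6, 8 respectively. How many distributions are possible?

Without the upper bounds there are C(15,3) = 455 ways to split 12 among 4 vending slots.
Subtract solutions that violate a single cap (substitute x_i' = x_i − (cap_i+1)): x_1 ≥ 8 gives C(7,3) = 35; x_2 ≥ 8 gives C(7,3) = 35; x_3 ≥ 7 gives C(8,3) = 56; x_4 ≥ 9 gives C(6,3) = 20. Together 146.
No two caps can be exceeded simultaneously, so the pair terms are all 0.
By inclusion–exclusion the count is 455 − 146 + 0 = 309.

309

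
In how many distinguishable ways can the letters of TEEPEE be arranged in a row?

TEEPEE has 6 letters with E appearing 4 times.
The number of distinct arrangements is 6!/(4!) = 720/24 = 30.

30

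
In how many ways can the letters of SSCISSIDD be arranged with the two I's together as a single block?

840

Treat the 2 copies of I as a single block. The multiset to arrange is then {II, C, D, D, S, S, S, S}, 8 items in all.
That gives (8)!/(4!·2!) = 840 arrangements.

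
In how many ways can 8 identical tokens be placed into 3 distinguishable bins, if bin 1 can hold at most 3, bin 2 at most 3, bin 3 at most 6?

13

Ignoring the caps, the number of non-negative solutions to x_1+…+x_3 = 8 is C(10,2) = 45.
Subtract solutions that violate a single cap (substitute x_i' = x_i − (cap_i+1)): x_1 ≥ 4 gives C(6,2) = 15; x_2 ≥ 4 gives C(6,2) = 15; x_3 ≥ 7 gives C(3,2) = 3. Together 33.
Add back pairs where two caps are both exceeded: 1 + 0 + 0 = 1.
By inclusion–exclusion the count is 45 − 33 + 1 = 13.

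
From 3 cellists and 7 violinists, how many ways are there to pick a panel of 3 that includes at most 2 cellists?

Split by how many cellists are chosen (0 through 2).
Sum: C(3,0)·C(7,3) + C(3,1)·C(7,2) + C(3,2)·C(7,1) = 35 + 63 + 21 = 119.

119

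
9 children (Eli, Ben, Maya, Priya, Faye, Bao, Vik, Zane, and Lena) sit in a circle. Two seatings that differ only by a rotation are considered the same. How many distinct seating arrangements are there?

Fix one person's seat to break rotational symmetry; the remaining 8 people can be arranged in (8)! = 40320 ways.

40320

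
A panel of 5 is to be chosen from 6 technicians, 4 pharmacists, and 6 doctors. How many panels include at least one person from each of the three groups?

Total 5-person selections from all 16: C(16,5) = 4368.
Subtract selections that omit an entire group: no technicians → C(10,5) = 252; no pharmacists → C(12,5) = 792; no doctors → C(10,5) = 252.
Add back selections omitting two groups (i.e. drawn from a single group): C(6,5) + C(4,5) + C(6,5) = 12.
By inclusion–exclusion: 4368 − 1296 + 12 = 3084.

3084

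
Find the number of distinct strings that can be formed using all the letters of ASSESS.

ASSESS has 6 letters with S appearing 4 times.
The number of distinct arrangements is 6!/(4!) = 720/24 = 30.

30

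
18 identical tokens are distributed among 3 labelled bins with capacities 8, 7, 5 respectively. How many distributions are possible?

Without the upper bounds there are C(20,2) = 190 ways to split 18 among 3 bins.
Subtract solutions that violate a single cap (substitute x_i' = x_i − (cap_i+1)): x_1 ≥ 9 gives C(11,2) = 55; x_2 ≥ 8 gives C(12,2) = 66; x_3 ≥ 6 gives C(14,2) = 91. Together 212.
Add back pairs where two caps are both exceeded: 3 + 10 + 15 = 28.
By inclusion–exclusion the count is 190 − 212 + 28 = 6.

6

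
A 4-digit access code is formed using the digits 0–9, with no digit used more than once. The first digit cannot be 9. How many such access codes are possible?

The first digit has 10−1 = 9 choices (anything except 9).
The remaining 3 digits are filled from the other 9 symbols without repetition: 9 × 8 × 7 = 504.
Total: 9 × 504 = 4536.

4536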